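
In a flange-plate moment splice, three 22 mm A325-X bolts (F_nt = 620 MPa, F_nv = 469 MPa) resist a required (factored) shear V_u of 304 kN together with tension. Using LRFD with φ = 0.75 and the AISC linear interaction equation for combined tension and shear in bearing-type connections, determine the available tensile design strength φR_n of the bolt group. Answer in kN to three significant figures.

A_b = π·22²/4 = 380.1 mm²; f_rv = 304 × 1000 / (3 × 380.1) = 266.6 MPa.
F'_nt = 1.3 F_nt − (F_nt / φF_nv) f_rv = 1.3·620 − (620/(0.75·469))·266.6 = 336.1 MPa, capped at F_nt → F'_nt = 336.1 MPa.
R_n = F'_nt · A_b · n = 336.1 × 380.1 × 3 / 1000 = 383.3 kN.
Design strength φR_n = 0.75 × 383.3 = 287 kN.

287 kN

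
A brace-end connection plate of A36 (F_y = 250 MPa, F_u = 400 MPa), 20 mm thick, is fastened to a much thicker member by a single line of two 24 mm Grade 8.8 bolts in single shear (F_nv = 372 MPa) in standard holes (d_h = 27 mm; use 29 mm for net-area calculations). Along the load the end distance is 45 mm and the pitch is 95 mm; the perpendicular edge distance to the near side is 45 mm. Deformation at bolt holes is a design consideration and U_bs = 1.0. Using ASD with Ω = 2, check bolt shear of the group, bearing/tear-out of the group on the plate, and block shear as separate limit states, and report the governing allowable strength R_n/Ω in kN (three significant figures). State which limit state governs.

168 kN (bolt shear governs)

Bolt shear: A_b = π·24²/4 = 452.4 mm²; R_n = 372 × 452.4 × 2 × 1 / 1000 = 336.6 kN → 336.6 / 2 = 168 kN.
Bearing: edge l_c = 31.5, r_n = 302.4 kN; interior l_c = 68, r_n = 460.8 kN; R_n = 302.4 + 1·460.8 = 763.2 kN → 382 kN.
Block shear: A_gv = 2800, A_nv = 1930, A_nt = 610 mm²; R_n = min(0.6F_uA_nv, 0.6F_yA_gv) + U_bs·F_u·A_nt = 664 kN → 332 kN.
Bolt shear governs: 168 kN.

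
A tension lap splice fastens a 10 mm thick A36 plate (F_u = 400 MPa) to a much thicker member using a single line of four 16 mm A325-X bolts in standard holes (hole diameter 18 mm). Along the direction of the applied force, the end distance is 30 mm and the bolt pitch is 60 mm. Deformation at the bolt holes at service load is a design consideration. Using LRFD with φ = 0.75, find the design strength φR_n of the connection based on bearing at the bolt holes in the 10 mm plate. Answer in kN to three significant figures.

421 kN

Per bolt r_n = 1.2 l_c t F_u ≤ 2.4 d t F_u; upper limit = 2.4 × 16 × 10 × 400 / 1000 = 153.6 kN.
Edge bolt: l_c = 30 − 18/2 = 21 mm → 1.2 × 21 × 10 × 400 / 1000 = 100.8 → r_n = 100.8 kN.
Interior bolts: l_c = 60 − 18 = 42 mm → 1.2 × 42 × 10 × 400 / 1000 = 201.6 → r_n = 153.6 kN.
R_n = 1 × 100.8 + 3 × 153.6 = 561.6 kN.
Design strength φR_n = 0.75 × 561.6 = 421 kN.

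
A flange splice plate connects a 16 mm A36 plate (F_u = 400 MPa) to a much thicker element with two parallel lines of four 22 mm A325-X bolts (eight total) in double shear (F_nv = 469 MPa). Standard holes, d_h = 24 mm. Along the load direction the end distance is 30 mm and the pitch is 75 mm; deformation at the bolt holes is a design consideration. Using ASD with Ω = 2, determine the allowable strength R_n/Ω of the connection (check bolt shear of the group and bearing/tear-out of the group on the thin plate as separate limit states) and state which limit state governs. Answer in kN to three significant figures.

1150 kN (bearing governs)

Bolt shear: A_b = π·22²/4 = 380.1 mm²; R_n = 469 × 380.1 × 8 × 2 / 1000 = 2853 kN → 2853 / 2 = 1430 kN.
Bearing (1.2 l_c t F_u ≤ 2.4 d t F_u): upper limit = 2.4·22·16·400 / 1000 = 337.9 kN.
  Edge l_c = 30 − 24/2 = 18 → r_n = 138.2 kN; interior l_c = 75 − 24 = 51 → r_n = 337.9 kN.
  R_n,bearing = 2·138.2 + 6·337.9 = 2304 kN → 2304 / 2 = 1150 kN.
Bearing governs: 1150 kN.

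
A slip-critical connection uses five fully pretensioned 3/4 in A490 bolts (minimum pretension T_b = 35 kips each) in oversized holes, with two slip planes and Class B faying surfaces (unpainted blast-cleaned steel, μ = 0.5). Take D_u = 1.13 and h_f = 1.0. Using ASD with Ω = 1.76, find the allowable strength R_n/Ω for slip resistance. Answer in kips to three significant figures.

112 kips

R_n = μ · D_u · h_f · T_b · n_s · n_b = 0.5 × 1.13 × 1.0 × 35 × 2 × 5 = 197.8 kips.
Allowable strength R_n/Ω = 197.8 / 1.76 = 112 kips.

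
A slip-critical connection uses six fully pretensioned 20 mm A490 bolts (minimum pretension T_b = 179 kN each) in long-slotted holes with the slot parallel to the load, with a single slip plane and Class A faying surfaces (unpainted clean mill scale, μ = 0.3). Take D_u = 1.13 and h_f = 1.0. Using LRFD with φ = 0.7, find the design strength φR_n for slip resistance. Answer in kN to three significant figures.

255 kN

R_n = μ · D_u · h_f · T_b · n_s · n_b = 0.3 × 1.13 × 1.0 × 179 × 1 × 6 = 364.1 kN.
Design strength φR_n = 0.7 × 364.1 = 255 kN.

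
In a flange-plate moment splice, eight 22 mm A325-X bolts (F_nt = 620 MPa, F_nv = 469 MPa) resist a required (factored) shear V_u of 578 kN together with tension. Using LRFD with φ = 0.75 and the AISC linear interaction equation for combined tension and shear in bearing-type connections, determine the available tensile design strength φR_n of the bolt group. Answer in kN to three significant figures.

1070 kN

A_b = π·22²/4 = 380.1 mm²; f_rv = 578 × 1000 / (8 × 380.1) = 190.1 MPa.
F'_nt = 1.3 F_nt − (F_nt / φF_nv) f_rv = 1.3·620 − (620/(0.75·469))·190.1 = 471 MPa, capped at F_nt → F'_nt = 471 MPa.
R_n = F'_nt · A_b · n = 471 × 380.1 × 8 / 1000 = 1432 kN.
Design strength φR_n = 0.75 × 1432 = 1070 kN.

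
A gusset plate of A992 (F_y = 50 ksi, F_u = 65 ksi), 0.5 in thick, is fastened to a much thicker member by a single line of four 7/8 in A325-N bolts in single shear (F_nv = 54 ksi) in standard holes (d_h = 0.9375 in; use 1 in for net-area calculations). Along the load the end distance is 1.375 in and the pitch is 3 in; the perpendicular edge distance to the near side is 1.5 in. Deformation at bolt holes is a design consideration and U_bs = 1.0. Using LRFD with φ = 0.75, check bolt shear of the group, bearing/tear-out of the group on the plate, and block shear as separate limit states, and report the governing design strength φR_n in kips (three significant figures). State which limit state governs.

Bolt shear: A_b = π·0.875²/4 = 0.6013 in²; R_n = 54 × 0.6013 × 4 × 1 = 129.9 kips → 0.75 × 129.9 = 97.4 kips.
Bearing: edge l_c = 0.9062, r_n = 35.34 kips; interior l_c = 2.062, r_n = 68.25 kips; R_n = 35.34 + 3·68.25 = 240.1 kips → 180 kips.
Block shear: A_gv = 5.188, A_nv = 3.438, A_nt = 0.5 in²; R_n = min(0.6F_uA_nv, 0.6F_yA_gv) + U_bs·F_u·A_nt = 166.6 kips → 125 kips.
Bolt shear governs: 97.4 kips.

97.4 kips (bolt shear governs)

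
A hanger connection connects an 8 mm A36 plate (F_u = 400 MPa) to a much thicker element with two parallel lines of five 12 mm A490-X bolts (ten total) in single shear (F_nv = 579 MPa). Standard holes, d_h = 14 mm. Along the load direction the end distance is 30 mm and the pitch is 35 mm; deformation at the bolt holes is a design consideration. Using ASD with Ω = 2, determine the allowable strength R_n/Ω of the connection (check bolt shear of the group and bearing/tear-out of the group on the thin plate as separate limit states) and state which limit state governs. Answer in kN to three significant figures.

Bolt shear: A_b = π·12²/4 = 113.1 mm²; R_n = 579 × 113.1 × 10 × 1 / 1000 = 654.8 kN → 654.8 / 2 = 327 kN.
Bearing (1.2 l_c t F_u ≤ 2.4 d t F_u): upper limit = 2.4·12·8·400 / 1000 = 92.16 kN.
  Edge l_c = 30 − 14/2 = 23 → r_n = 88.32 kN; interior l_c = 35 − 14 = 21 → r_n = 80.64 kN.
  R_n,bearing = 2·88.32 + 8·80.64 = 821.8 kN → 821.8 / 2 = 411 kN.
Bolt shear governs: 327 kN.

327 kN (bolt shear governs)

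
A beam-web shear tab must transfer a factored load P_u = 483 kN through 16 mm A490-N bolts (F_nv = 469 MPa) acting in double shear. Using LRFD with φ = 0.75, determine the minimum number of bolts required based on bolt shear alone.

4 bolts

A_b = π·16²/4 = 201.1 mm².
Per-bolt design strength φR_n = 0.75 × 469 × 201.1 × 2 / 1000 = 141.4 kN.
n ≥ 483 / 141.4 = 3.415 → use 4 bolts.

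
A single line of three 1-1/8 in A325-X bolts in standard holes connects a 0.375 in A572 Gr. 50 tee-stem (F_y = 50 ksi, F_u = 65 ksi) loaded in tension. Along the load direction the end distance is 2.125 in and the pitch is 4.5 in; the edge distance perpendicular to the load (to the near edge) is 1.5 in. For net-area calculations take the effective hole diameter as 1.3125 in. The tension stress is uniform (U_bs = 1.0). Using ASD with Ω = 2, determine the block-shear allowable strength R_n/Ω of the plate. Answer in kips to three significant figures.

Shear plane L_v = 2.125 + 2·4.5 = 11.12 in; A_gv = 11.12 × 0.375 = 4.172 in².
A_nv = (11.12 − 2.5·1.3125) × 0.375 = 2.941 in².
A_nt = (1.5 − 0.5·1.3125) × 0.375 = 0.3164 in².
0.6 F_u A_nv = 114.7 kips; 0.6 F_y A_gv = 125.2 kips → shear rupture governs the shear term.
R_n = 114.7 + 1.0 × 65 × 0.3164 = 135.3 kips.
Allowable strength R_n/Ω = 135.3 / 2 = 67.6 kips.

67.6 kips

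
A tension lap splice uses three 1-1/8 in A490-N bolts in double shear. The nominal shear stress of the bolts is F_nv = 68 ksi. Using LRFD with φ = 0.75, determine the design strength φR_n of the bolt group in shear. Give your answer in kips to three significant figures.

304 kips

A_b = π × 1.125² / 4 = 0.994 in².
R_n = F_nv · A_b · n · n_s = 68 × 0.994 × 3 × 2 = 405.6 kips.
Design strength φR_n = 0.75 × 405.6 = 304 kips.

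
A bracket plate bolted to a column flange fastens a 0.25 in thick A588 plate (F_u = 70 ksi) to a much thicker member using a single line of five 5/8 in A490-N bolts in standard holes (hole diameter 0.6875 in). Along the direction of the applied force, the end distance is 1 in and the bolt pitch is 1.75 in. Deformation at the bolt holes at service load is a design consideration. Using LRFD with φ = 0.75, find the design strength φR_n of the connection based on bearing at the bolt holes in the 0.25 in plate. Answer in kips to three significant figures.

Per bolt r_n = 1.2 l_c t F_u ≤ 2.4 d t F_u; upper limit = 2.4 × 0.625 × 0.25 × 70 = 26.25 kips.
Edge bolt: l_c = 1 − 0.6875/2 = 0.6562 in → 1.2 × 0.6562 × 0.25 × 70 = 13.78 → r_n = 13.78 kips.
Interior bolts: l_c = 1.75 − 0.6875 = 1.062 in → 1.2 × 1.062 × 0.25 × 70 = 22.31 → r_n = 22.31 kips.
R_n = 1 × 13.78 + 4 × 22.31 = 103 kips.
Design strength φR_n = 0.75 × 103 = 77.3 kips.

77.3 kips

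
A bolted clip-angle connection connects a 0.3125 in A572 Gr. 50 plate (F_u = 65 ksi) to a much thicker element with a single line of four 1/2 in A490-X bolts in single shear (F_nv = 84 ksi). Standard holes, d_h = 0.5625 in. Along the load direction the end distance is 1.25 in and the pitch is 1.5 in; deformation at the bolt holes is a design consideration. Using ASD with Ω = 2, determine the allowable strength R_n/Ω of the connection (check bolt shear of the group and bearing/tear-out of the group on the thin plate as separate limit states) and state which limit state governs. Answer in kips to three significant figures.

33 kips (bolt shear governs)

Bolt shear: A_b = π·0.5²/4 = 0.1963 in²; R_n = 84 × 0.1963 × 4 × 1 = 65.97 kips → 65.97 / 2 = 33 kips.
Bearing (1.2 l_c t F_u ≤ 2.4 d t F_u): upper limit = 2.4·0.5·0.3125·65 = 24.38 kips.
  Edge l_c = 1.25 − 0.5625/2 = 0.9688 → r_n = 23.61 kips; interior l_c = 1.5 − 0.5625 = 0.9375 → r_n = 22.85 kips.
  R_n,bearing = 1·23.61 + 3·22.85 = 92.17 kips → 92.17 / 2 = 46.1 kips.
Bolt shear governs: 33 kips.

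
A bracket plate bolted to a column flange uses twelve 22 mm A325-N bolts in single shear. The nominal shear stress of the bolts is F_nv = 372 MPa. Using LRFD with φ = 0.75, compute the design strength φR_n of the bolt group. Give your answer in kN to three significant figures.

A_b = π × 22² / 4 = 380.1 mm².
R_n = F_nv · A_b · n · n_s = 372 × 380.1 × 12 × 1 / 1000 = 1697 kN.
Design strength φR_n = 0.75 × 1697 = 1270 kN.

1270 kN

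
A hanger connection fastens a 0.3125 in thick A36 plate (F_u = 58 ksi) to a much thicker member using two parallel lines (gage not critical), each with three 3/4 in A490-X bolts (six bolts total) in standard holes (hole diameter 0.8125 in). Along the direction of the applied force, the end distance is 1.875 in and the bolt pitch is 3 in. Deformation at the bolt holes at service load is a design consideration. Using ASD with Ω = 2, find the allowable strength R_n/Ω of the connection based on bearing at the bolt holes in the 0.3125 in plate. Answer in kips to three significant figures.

Per bolt r_n = 1.2 l_c t F_u ≤ 2.4 d t F_u; upper limit = 2.4 × 0.75 × 0.3125 × 58 = 32.62 kips.
Edge bolt: l_c = 1.875 − 0.8125/2 = 1.469 in → 1.2 × 1.469 × 0.3125 × 58 = 31.95 → r_n = 31.95 kips.
Interior bolts: l_c = 3 − 0.8125 = 2.188 in → 1.2 × 2.188 × 0.3125 × 58 = 47.58 → r_n = 32.62 kips.
R_n = 2 × 31.95 + 4 × 32.62 = 194.4 kips.
Allowable strength R_n/Ω = 194.4 / 2 = 97.2 kips.

97.2 kips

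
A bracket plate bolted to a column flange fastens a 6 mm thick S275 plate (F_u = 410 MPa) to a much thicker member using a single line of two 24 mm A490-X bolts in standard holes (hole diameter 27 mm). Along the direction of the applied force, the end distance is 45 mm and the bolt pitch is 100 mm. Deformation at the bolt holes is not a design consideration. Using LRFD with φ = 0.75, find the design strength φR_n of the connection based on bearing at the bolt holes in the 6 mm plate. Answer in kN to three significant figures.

Per bolt r_n = 1.5 l_c t F_u ≤ 3.0 d t F_u; upper limit = 3.0 × 24 × 6 × 410 / 1000 = 177.1 kN.
Edge bolt: l_c = 45 − 27/2 = 31.5 mm → 1.5 × 31.5 × 6 × 410 / 1000 = 116.2 → r_n = 116.2 kN.
Interior bolts: l_c = 100 − 27 = 73 mm → 1.5 × 73 × 6 × 410 / 1000 = 269.4 → r_n = 177.1 kN.
R_n = 1 × 116.2 + 1 × 177.1 = 293.4 kN.
Design strength φR_n = 0.75 × 293.4 = 220 kN.

220 kN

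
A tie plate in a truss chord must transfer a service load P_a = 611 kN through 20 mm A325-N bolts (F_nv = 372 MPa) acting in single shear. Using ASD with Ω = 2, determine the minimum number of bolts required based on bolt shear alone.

A_b = π·20²/4 = 314.2 mm².
Per-bolt allowable strength R_n/Ω = 372 × 314.2 × 1 / 1000 / 2 = 58.43 kN.
n ≥ 611 / 58.43 = 10.46 → use 11 bolts.

11 bolts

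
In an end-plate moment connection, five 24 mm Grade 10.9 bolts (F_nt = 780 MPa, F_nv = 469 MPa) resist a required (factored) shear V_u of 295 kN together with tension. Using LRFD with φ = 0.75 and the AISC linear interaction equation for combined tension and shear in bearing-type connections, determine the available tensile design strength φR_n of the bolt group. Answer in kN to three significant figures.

1230 kN

A_b = π·24²/4 = 452.4 mm²; f_rv = 295 × 1000 / (5 × 452.4) = 130.4 MPa.
F'_nt = 1.3 F_nt − (F_nt / φF_nv) f_rv = 1.3·780 − (780/(0.75·469))·130.4 = 724.8 MPa, capped at F_nt → F'_nt = 724.8 MPa.
R_n = F'_nt · A_b · n = 724.8 × 452.4 × 5 / 1000 = 1639 kN.
Design strength φR_n = 0.75 × 1639 = 1230 kN.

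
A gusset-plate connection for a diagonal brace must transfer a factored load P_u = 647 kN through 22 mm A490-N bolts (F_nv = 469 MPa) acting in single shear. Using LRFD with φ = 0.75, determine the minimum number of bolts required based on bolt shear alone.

5 bolts

A_b = π·22²/4 = 380.1 mm².
Per-bolt design strength φR_n = 0.75 × 469 × 380.1 × 1 / 1000 = 133.7 kN.
n ≥ 647 / 133.7 = 4.839 → use 5 bolts.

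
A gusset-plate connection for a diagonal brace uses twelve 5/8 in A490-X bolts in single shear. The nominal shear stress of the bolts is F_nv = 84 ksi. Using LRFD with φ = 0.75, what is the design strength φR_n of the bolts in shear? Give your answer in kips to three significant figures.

232 kips

A_b = π × 0.625² / 4 = 0.3068 in².
R_n = F_nv · A_b · n · n_s = 84 × 0.3068 × 12 × 1 = 309.3 kips.
Design strength φR_n = 0.75 × 309.3 = 232 kips.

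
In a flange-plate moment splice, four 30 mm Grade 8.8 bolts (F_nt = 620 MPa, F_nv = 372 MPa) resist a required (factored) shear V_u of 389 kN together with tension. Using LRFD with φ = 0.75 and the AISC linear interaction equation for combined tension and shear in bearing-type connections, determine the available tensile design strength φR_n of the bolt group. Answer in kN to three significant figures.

A_b = π·30²/4 = 706.9 mm²; f_rv = 389 × 1000 / (4 × 706.9) = 137.6 MPa.
F'_nt = 1.3 F_nt − (F_nt / φF_nv) f_rv = 1.3·620 − (620/(0.75·372))·137.6 = 500.3 MPa, capped at F_nt → F'_nt = 500.3 MPa.
R_n = F'_nt · A_b · n = 500.3 × 706.9 × 4 / 1000 = 1414 kN.
Design strength φR_n = 0.75 × 1414 = 1060 kN.

1060 kN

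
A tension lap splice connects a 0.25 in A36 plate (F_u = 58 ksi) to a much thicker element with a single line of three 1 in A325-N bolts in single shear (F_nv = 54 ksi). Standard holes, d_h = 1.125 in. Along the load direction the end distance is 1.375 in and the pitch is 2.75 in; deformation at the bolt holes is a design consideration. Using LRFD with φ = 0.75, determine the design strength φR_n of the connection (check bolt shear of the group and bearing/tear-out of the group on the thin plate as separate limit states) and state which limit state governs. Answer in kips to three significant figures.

Bolt shear: A_b = π·1²/4 = 0.7854 in²; R_n = 54 × 0.7854 × 3 × 1 = 127.2 kips → 0.75 × 127.2 = 95.4 kips.
Bearing (1.2 l_c t F_u ≤ 2.4 d t F_u): upper limit = 2.4·1·0.25·58 = 34.8 kips.
  Edge l_c = 1.375 − 1.125/2 = 0.8125 → r_n = 14.14 kips; interior l_c = 2.75 − 1.125 = 1.625 → r_n = 28.27 kips.
  R_n,bearing = 1·14.14 + 2·28.27 = 70.69 kips → 0.75 × 70.69 = 53 kips.
Bearing governs: 53 kips.

53 kips (bearing governs)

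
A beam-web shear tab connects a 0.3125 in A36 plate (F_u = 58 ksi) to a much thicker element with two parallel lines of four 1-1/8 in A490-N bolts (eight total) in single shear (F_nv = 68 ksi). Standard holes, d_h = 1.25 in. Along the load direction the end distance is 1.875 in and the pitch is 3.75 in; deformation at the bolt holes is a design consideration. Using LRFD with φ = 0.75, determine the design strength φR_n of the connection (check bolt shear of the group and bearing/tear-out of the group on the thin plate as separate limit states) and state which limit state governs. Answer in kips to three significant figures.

261 kips (bearing governs)

Bolt shear: A_b = π·1.125²/4 = 0.994 in²; R_n = 68 × 0.994 × 8 × 1 = 540.7 kips → 0.75 × 540.7 = 406 kips.
Bearing (1.2 l_c t F_u ≤ 2.4 d t F_u): upper limit = 2.4·1.125·0.3125·58 = 48.94 kips.
  Edge l_c = 1.875 − 1.25/2 = 1.25 → r_n = 27.19 kips; interior l_c = 3.75 − 1.25 = 2.5 → r_n = 48.94 kips.
  R_n,bearing = 2·27.19 + 6·48.94 = 348 kips → 0.75 × 348 = 261 kips.
Bearing governs: 261 kips.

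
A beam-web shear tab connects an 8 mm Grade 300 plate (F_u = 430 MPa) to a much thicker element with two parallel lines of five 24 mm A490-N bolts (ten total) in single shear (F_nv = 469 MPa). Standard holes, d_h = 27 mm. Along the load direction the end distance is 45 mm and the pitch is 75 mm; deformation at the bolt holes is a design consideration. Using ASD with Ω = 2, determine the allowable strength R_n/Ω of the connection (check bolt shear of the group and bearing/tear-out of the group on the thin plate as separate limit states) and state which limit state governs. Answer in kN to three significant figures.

Bolt shear: A_b = π·24²/4 = 452.4 mm²; R_n = 469 × 452.4 × 10 × 1 / 1000 = 2122 kN → 2122 / 2 = 1060 kN.
Bearing (1.2 l_c t F_u ≤ 2.4 d t F_u): upper limit = 2.4·24·8·430 / 1000 = 198.1 kN.
  Edge l_c = 45 − 27/2 = 31.5 → r_n = 130 kN; interior l_c = 75 − 27 = 48 → r_n = 198.1 kN.
  R_n,bearing = 2·130 + 8·198.1 = 1845 kN → 1845 / 2 = 923 kN.
Bearing governs: 923 kN.

923 kN (bearing governs)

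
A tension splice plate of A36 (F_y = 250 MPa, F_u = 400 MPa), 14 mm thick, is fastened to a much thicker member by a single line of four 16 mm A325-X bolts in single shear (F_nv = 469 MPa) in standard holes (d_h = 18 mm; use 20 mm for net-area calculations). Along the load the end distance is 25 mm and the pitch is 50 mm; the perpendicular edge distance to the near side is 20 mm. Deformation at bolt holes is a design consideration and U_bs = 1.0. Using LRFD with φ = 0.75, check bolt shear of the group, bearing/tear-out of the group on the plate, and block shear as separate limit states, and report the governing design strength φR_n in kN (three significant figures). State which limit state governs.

Bolt shear: A_b = π·16²/4 = 201.1 mm²; R_n = 469 × 201.1 × 4 × 1 / 1000 = 377.2 kN → 0.75 × 377.2 = 283 kN.
Bearing: edge l_c = 16, r_n = 107.5 kN; interior l_c = 32, r_n = 215 kN; R_n = 107.5 + 3·215 = 752.6 kN → 564 kN.
Block shear: A_gv = 2450, A_nv = 1470, A_nt = 140 mm²; R_n = min(0.6F_uA_nv, 0.6F_yA_gv) + U_bs·F_u·A_nt = 408.8 kN → 307 kN.
Bolt shear governs: 283 kN.

283 kN (bolt shear governs)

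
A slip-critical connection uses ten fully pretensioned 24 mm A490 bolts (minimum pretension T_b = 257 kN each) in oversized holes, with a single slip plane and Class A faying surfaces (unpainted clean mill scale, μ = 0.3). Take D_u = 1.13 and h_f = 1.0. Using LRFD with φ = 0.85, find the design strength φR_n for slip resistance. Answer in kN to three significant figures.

741 kN

R_n = μ · D_u · h_f · T_b · n_s · n_b = 0.3 × 1.13 × 1.0 × 257 × 1 × 10 = 871.2 kN.
Design strength φR_n = 0.85 × 871.2 = 741 kN.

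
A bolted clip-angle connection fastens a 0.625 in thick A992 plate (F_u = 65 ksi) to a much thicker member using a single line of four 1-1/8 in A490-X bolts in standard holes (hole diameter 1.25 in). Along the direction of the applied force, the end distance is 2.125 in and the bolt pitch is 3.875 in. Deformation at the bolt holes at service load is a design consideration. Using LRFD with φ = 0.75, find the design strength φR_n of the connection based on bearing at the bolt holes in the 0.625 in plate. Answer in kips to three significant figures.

302 kips

Per bolt r_n = 1.2 l_c t F_u ≤ 2.4 d t F_u; upper limit = 2.4 × 1.125 × 0.625 × 65 = 109.7 kips.
Edge bolt: l_c = 2.125 − 1.25/2 = 1.5 in → 1.2 × 1.5 × 0.625 × 65 = 73.12 → r_n = 73.12 kips.
Interior bolts: l_c = 3.875 − 1.25 = 2.625 in → 1.2 × 2.625 × 0.625 × 65 = 128 → r_n = 109.7 kips.
R_n = 1 × 73.12 + 3 × 109.7 = 402.2 kips.
Design strength φR_n = 0.75 × 402.2 = 302 kips.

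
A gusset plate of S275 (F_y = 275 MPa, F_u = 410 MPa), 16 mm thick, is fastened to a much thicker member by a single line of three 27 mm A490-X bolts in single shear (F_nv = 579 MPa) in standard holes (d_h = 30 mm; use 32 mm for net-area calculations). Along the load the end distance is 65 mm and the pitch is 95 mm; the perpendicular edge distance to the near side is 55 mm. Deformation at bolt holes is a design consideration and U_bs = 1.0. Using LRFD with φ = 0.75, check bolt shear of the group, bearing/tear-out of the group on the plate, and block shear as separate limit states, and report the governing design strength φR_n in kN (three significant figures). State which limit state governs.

697 kN (block shear governs)

Bolt shear: A_b = π·27²/4 = 572.6 mm²; R_n = 579 × 572.6 × 3 × 1 / 1000 = 994.5 kN → 0.75 × 994.5 = 746 kN.
Bearing: edge l_c = 50, r_n = 393.6 kN; interior l_c = 65, r_n = 425.1 kN; R_n = 393.6 + 2·425.1 = 1244 kN → 933 kN.
Block shear: A_gv = 4080, A_nv = 2800, A_nt = 624 mm²; R_n = min(0.6F_uA_nv, 0.6F_yA_gv) + U_bs·F_u·A_nt = 929 kN → 697 kN.
Block shear governs: 697 kN.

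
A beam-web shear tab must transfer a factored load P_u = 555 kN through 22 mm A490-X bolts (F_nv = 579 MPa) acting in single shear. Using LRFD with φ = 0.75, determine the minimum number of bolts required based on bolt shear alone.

A_b = π·22²/4 = 380.1 mm².
Per-bolt design strength φR_n = 0.75 × 579 × 380.1 × 1 / 1000 = 165.1 kN.
n ≥ 555 / 165.1 = 3.362 → use 4 bolts.

4 bolts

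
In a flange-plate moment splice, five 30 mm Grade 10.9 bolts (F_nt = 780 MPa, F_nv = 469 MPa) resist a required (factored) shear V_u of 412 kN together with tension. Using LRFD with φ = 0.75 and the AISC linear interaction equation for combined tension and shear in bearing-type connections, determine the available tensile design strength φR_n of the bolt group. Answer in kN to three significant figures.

A_b = π·30²/4 = 706.9 mm²; f_rv = 412 × 1000 / (5 × 706.9) = 116.6 MPa.
F'_nt = 1.3 F_nt − (F_nt / φF_nv) f_rv = 1.3·780 − (780/(0.75·469))·116.6 = 755.5 MPa, capped at F_nt → F'_nt = 755.5 MPa.
R_n = F'_nt · A_b · n = 755.5 × 706.9 × 5 / 1000 = 2670 kN.
Design strength φR_n = 0.75 × 2670 = 2000 kN.

2000 kN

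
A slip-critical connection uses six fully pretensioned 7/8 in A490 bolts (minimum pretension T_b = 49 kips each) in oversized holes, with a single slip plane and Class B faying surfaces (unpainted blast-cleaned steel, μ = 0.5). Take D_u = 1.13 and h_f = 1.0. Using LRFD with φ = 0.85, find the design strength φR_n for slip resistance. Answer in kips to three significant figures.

R_n = μ · D_u · h_f · T_b · n_s · n_b = 0.5 × 1.13 × 1.0 × 49 × 1 × 6 = 166.1 kips.
Design strength φR_n = 0.85 × 166.1 = 141 kips.

141 kips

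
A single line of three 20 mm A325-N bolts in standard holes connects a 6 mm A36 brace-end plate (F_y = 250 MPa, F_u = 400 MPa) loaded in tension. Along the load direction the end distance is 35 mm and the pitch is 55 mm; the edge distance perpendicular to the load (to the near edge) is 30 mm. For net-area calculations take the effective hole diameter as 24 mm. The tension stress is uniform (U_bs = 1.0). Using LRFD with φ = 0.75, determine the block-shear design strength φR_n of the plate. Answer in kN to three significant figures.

Shear plane L_v = 35 + 2·55 = 145 mm; A_gv = 145 × 6 = 870 mm².
A_nv = (145 − 2.5·24) × 6 = 510 mm².
A_nt = (30 − 0.5·24) × 6 = 108 mm².
0.6 F_u A_nv = 122.4 kN; 0.6 F_y A_gv = 130.5 kN → shear rupture governs the shear term.
R_n = 122.4 + 1.0 × 400 × 108 / 1000 = 165.6 kN.
Design strength φR_n = 0.75 × 165.6 = 124 kN.

124 kN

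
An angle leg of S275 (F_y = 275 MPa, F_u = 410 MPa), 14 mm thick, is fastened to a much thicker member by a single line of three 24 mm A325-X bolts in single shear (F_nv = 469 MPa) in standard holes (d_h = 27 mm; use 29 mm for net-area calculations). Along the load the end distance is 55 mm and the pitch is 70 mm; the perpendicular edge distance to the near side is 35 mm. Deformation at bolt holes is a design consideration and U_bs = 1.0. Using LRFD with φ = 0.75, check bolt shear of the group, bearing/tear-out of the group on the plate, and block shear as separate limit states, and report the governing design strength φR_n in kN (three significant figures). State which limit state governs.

Bolt shear: A_b = π·24²/4 = 452.4 mm²; R_n = 469 × 452.4 × 3 × 1 / 1000 = 636.5 kN → 0.75 × 636.5 = 477 kN.
Bearing: edge l_c = 41.5, r_n = 285.9 kN; interior l_c = 43, r_n = 296.2 kN; R_n = 285.9 + 2·296.2 = 878.2 kN → 659 kN.
Block shear: A_gv = 2730, A_nv = 1715, A_nt = 287 mm²; R_n = min(0.6F_uA_nv, 0.6F_yA_gv) + U_bs·F_u·A_nt = 539.6 kN → 405 kN.
Block shear governs: 405 kN.

405 kN (block shear governs)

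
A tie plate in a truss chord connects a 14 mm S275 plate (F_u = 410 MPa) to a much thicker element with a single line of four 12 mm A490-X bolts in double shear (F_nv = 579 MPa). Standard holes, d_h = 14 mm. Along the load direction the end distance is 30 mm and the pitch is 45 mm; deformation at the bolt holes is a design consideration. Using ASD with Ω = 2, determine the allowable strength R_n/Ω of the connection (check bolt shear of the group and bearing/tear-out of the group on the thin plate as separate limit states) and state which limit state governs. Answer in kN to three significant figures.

262 kN (bolt shear governs)

Bolt shear: A_b = π·12²/4 = 113.1 mm²; R_n = 579 × 113.1 × 4 × 2 / 1000 = 523.9 kN → 523.9 / 2 = 262 kN.
Bearing (1.2 l_c t F_u ≤ 2.4 d t F_u): upper limit = 2.4·12·14·410 / 1000 = 165.3 kN.
  Edge l_c = 30 − 14/2 = 23 → r_n = 158.4 kN; interior l_c = 45 − 14 = 31 → r_n = 165.3 kN.
  R_n,bearing = 1·158.4 + 3·165.3 = 654.4 kN → 654.4 / 2 = 327 kN.
Bolt shear governs: 262 kN.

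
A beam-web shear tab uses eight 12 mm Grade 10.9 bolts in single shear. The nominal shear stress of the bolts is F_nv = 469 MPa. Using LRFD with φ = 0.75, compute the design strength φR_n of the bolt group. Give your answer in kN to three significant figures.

A_b = π × 12² / 4 = 113.1 mm².
R_n = F_nv · A_b · n · n_s = 469 × 113.1 × 8 × 1 / 1000 = 424.3 kN.
Design strength φR_n = 0.75 × 424.3 = 318 kN.

318 kN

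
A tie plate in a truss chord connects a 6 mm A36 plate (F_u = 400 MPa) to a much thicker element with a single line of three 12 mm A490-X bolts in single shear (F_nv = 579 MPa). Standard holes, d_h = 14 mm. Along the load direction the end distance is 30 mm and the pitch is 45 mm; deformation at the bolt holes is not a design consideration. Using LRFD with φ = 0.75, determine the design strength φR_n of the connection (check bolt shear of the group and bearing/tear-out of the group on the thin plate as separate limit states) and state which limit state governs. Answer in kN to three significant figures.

Bolt shear: A_b = π·12²/4 = 113.1 mm²; R_n = 579 × 113.1 × 3 × 1 / 1000 = 196.5 kN → 0.75 × 196.5 = 147 kN.
Bearing (1.5 l_c t F_u ≤ 3.0 d t F_u): upper limit = 3.0·12·6·400 / 1000 = 86.4 kN.
  Edge l_c = 30 − 14/2 = 23 → r_n = 82.8 kN; interior l_c = 45 − 14 = 31 → r_n = 86.4 kN.
  R_n,bearing = 1·82.8 + 2·86.4 = 255.6 kN → 0.75 × 255.6 = 192 kN.
Bolt shear governs: 147 kN.

147 kN (bolt shear governs)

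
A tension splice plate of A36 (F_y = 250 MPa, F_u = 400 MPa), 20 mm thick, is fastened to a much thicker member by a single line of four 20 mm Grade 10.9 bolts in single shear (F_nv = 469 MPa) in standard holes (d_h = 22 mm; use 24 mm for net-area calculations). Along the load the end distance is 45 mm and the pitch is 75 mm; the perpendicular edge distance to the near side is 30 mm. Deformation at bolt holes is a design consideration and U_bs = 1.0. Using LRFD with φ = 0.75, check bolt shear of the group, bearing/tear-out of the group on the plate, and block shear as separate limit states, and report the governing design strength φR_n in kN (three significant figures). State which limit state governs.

Bolt shear: A_b = π·20²/4 = 314.2 mm²; R_n = 469 × 314.2 × 4 × 1 / 1000 = 589.4 kN → 0.75 × 589.4 = 442 kN.
Bearing: edge l_c = 34, r_n = 326.4 kN; interior l_c = 53, r_n = 384 kN; R_n = 326.4 + 3·384 = 1478 kN → 1110 kN.
Block shear: A_gv = 5400, A_nv = 3720, A_nt = 360 mm²; R_n = min(0.6F_uA_nv, 0.6F_yA_gv) + U_bs·F_u·A_nt = 954 kN → 716 kN.
Bolt shear governs: 442 kN.

442 kN (bolt shear governs)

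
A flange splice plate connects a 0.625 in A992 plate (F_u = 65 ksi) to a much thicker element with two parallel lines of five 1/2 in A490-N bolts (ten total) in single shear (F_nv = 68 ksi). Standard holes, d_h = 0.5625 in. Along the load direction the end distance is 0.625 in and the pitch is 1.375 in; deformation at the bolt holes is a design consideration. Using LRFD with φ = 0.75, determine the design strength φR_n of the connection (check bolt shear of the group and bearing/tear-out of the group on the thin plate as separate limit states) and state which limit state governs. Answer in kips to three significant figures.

100 kips (bolt shear governs)

Bolt shear: A_b = π·0.5²/4 = 0.1963 in²; R_n = 68 × 0.1963 × 10 × 1 = 133.5 kips → 0.75 × 133.5 = 100 kips.
Bearing (1.2 l_c t F_u ≤ 2.4 d t F_u): upper limit = 2.4·0.5·0.625·65 = 48.75 kips.
  Edge l_c = 0.625 − 0.5625/2 = 0.3438 → r_n = 16.76 kips; interior l_c = 1.375 − 0.5625 = 0.8125 → r_n = 39.61 kips.
  R_n,bearing = 2·16.76 + 8·39.61 = 350.4 kips → 0.75 × 350.4 = 263 kips.
Bolt shear governs: 100 kips.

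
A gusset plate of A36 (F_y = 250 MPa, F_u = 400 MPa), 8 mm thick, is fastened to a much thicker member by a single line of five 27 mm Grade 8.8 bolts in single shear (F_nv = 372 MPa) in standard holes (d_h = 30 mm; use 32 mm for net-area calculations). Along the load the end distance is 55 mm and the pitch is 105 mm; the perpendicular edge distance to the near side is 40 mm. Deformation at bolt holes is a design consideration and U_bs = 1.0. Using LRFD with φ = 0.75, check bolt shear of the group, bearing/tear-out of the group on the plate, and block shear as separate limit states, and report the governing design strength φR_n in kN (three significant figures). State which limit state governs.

485 kN (block shear governs)

Bolt shear: A_b = π·27²/4 = 572.6 mm²; R_n = 372 × 572.6 × 5 × 1 / 1000 = 1065 kN → 0.75 × 1065 = 799 kN.
Bearing: edge l_c = 40, r_n = 153.6 kN; interior l_c = 75, r_n = 207.4 kN; R_n = 153.6 + 4·207.4 = 983 kN → 737 kN.
Block shear: A_gv = 3800, A_nv = 2648, A_nt = 192 mm²; R_n = min(0.6F_uA_nv, 0.6F_yA_gv) + U_bs·F_u·A_nt = 646.8 kN → 485 kN.
Block shear governs: 485 kN.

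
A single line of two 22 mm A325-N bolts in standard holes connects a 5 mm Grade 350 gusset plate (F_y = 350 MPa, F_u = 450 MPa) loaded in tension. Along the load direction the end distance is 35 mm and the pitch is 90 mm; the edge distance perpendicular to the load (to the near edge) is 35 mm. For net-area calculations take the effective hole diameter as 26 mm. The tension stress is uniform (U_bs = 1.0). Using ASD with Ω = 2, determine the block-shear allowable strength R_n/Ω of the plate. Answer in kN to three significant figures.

Shear plane L_v = 35 + 1·90 = 125 mm; A_gv = 125 × 5 = 625 mm².
A_nv = (125 − 1.5·26) × 5 = 430 mm².
A_nt = (35 − 0.5·26) × 5 = 110 mm².
0.6 F_u A_nv = 116.1 kN; 0.6 F_y A_gv = 131.2 kN → shear rupture governs the shear term.
R_n = 116.1 + 1.0 × 450 × 110 / 1000 = 165.6 kN.
Allowable strength R_n/Ω = 165.6 / 2 = 82.8 kN.

82.8 kN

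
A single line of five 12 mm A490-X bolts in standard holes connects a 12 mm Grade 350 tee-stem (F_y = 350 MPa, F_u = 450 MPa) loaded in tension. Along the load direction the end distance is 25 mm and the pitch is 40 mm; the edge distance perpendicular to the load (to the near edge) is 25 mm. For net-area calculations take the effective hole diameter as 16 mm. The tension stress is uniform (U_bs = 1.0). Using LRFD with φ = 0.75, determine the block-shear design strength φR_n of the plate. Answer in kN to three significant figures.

Shear plane L_v = 25 + 4·40 = 185 mm; A_gv = 185 × 12 = 2220 mm².
A_nv = (185 − 4.5·16) × 12 = 1356 mm².
A_nt = (25 − 0.5·16) × 12 = 204 mm².
0.6 F_u A_nv = 366.1 kN; 0.6 F_y A_gv = 466.2 kN → shear rupture governs the shear term.
R_n = 366.1 + 1.0 × 450 × 204 / 1000 = 457.9 kN.
Design strength φR_n = 0.75 × 457.9 = 343 kN.

343 kN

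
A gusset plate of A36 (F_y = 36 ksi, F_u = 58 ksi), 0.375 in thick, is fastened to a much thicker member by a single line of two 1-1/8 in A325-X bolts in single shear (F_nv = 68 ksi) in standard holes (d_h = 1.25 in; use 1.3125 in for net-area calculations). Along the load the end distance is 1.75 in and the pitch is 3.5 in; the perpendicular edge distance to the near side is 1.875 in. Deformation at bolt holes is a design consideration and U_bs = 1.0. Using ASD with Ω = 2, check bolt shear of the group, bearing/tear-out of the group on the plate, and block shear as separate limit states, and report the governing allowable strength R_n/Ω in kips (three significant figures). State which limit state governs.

Bolt shear: A_b = π·1.125²/4 = 0.994 in²; R_n = 68 × 0.994 × 2 × 1 = 135.2 kips → 135.2 / 2 = 67.6 kips.
Bearing: edge l_c = 1.125, r_n = 29.36 kips; interior l_c = 2.25, r_n = 58.72 kips; R_n = 29.36 + 1·58.72 = 88.09 kips → 44 kips.
Block shear: A_gv = 1.969, A_nv = 1.23, A_nt = 0.457 in²; R_n = min(0.6F_uA_nv, 0.6F_yA_gv) + U_bs·F_u·A_nt = 69.03 kips → 34.5 kips.
Block shear governs: 34.5 kips.

34.5 kips (block shear governs)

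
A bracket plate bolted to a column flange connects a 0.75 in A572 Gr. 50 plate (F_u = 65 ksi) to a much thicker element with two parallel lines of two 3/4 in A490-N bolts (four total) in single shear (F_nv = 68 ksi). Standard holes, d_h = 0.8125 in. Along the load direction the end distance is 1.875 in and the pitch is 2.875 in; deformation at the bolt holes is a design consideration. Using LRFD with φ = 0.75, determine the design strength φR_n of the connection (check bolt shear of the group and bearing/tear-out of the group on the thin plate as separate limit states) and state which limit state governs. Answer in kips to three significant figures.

90.1 kips (bolt shear governs)

Bolt shear: A_b = π·0.75²/4 = 0.4418 in²; R_n = 68 × 0.4418 × 4 × 1 = 120.2 kips → 0.75 × 120.2 = 90.1 kips.
Bearing (1.2 l_c t F_u ≤ 2.4 d t F_u): upper limit = 2.4·0.75·0.75·65 = 87.75 kips.
  Edge l_c = 1.875 − 0.8125/2 = 1.469 → r_n = 85.92 kips; interior l_c = 2.875 − 0.8125 = 2.062 → r_n = 87.75 kips.
  R_n,bearing = 2·85.92 + 2·87.75 = 347.3 kips → 0.75 × 347.3 = 261 kips.
Bolt shear governs: 90.1 kips.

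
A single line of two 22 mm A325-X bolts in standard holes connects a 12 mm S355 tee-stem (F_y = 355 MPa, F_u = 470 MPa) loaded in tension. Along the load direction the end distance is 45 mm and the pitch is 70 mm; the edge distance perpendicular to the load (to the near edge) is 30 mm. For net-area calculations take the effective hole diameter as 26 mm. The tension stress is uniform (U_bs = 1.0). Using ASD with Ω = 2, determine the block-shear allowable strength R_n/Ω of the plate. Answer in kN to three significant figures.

Shear plane L_v = 45 + 1·70 = 115 mm; A_gv = 115 × 12 = 1380 mm².
A_nv = (115 − 1.5·26) × 12 = 912 mm².
A_nt = (30 − 0.5·26) × 12 = 204 mm².
0.6 F_u A_nv = 257.2 kN; 0.6 F_y A_gv = 293.9 kN → shear rupture governs the shear term.
R_n = 257.2 + 1.0 × 470 × 204 / 1000 = 353.1 kN.
Allowable strength R_n/Ω = 353.1 / 2 = 177 kN.

177 kN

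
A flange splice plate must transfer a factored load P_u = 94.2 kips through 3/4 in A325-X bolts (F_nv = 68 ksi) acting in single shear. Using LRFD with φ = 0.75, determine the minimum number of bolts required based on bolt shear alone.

A_b = π·0.75²/4 = 0.4418 in².
Per-bolt design strength φR_n = 0.75 × 68 × 0.4418 × 1 = 22.53 kips.
n ≥ 94.2 / 22.53 = 4.181 → use 5 bolts.

5 bolts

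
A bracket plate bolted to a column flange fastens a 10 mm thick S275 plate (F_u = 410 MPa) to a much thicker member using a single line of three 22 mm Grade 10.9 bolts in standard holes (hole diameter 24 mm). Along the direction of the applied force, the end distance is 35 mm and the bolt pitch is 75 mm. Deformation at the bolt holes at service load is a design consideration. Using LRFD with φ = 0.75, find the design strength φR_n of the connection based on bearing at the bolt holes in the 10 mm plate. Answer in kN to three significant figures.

410 kN

Per bolt r_n = 1.2 l_c t F_u ≤ 2.4 d t F_u; upper limit = 2.4 × 22 × 10 × 410 / 1000 = 216.5 kN.
Edge bolt: l_c = 35 − 24/2 = 23 mm → 1.2 × 23 × 10 × 410 / 1000 = 113.2 → r_n = 113.2 kN.
Interior bolts: l_c = 75 − 24 = 51 mm → 1.2 × 51 × 10 × 410 / 1000 = 250.9 → r_n = 216.5 kN.
R_n = 1 × 113.2 + 2 × 216.5 = 546.1 kN.
Design strength φR_n = 0.75 × 546.1 = 410 kN.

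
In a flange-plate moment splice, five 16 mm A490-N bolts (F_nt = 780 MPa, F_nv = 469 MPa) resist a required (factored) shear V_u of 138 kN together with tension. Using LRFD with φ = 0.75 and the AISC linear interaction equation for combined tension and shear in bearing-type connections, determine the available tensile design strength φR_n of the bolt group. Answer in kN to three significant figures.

535 kN

A_b = π·16²/4 = 201.1 mm²; f_rv = 138 × 1000 / (5 × 201.1) = 137.3 MPa.
F'_nt = 1.3 F_nt − (F_nt / φF_nv) f_rv = 1.3·780 − (780/(0.75·469))·137.3 = 709.6 MPa, capped at F_nt → F'_nt = 709.6 MPa.
R_n = F'_nt · A_b · n = 709.6 × 201.1 × 5 / 1000 = 713.4 kN.
Design strength φR_n = 0.75 × 713.4 = 535 kN.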